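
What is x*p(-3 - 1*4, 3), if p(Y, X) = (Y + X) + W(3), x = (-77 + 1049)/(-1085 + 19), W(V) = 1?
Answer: 1458/533 ≈ 2.7355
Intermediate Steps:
x = -486/533 (x = 972/(-1066) = 972*(-1/1066) = -486/533 ≈ -0.91182)
p(Y, X) = 1 + X + Y (p(Y, X) = (Y + X) + 1 = (X + Y) + 1 = 1 + X + Y)
x*p(-3 - 1*4, 3) = -486*(1 + 3 + (-3 - 1*4))/533 = -486*(1 + 3 + (-3 - 4))/533 = -486*(1 + 3 - 7)/533 = -486/533*(-3) = 1458/533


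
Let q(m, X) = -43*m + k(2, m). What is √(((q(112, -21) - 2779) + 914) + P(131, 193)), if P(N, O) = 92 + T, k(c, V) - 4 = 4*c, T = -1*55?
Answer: 2*I*√1658 ≈ 81.437*I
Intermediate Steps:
T = -55
k(c, V) = 4 + 4*c
P(N, O) = 37 (P(N, O) = 92 - 55 = 37)
q(m, X) = 12 - 43*m (q(m, X) = -43*m + (4 + 4*2) = -43*m + (4 + 8) = -43*m + 12 = 12 - 43*m)
√(((q(112, -21) - 2779) + 914) + P(131, 193)) = √((((12 - 43*112) - 2779) + 914) + 37) = √((((12 - 4816) - 2779) + 914) + 37) = √(((-4804 - 2779) + 914) + 37) = √((-7583 + 914) + 37) = √(-6669 + 37) = √(-6632) = 2*I*√1658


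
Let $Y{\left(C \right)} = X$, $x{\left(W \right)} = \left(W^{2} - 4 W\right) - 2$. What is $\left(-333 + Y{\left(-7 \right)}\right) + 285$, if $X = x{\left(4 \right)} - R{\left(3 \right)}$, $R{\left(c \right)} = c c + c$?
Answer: $-62$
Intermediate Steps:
$R{\left(c \right)} = c + c^{2}$ ($R{\left(c \right)} = c^{2} + c = c + c^{2}$)
$x{\left(W \right)} = -2 + W^{2} - 4 W$
$X = -14$ ($X = \left(-2 + 4^{2} - 16\right) - 3 \left(1 + 3\right) = \left(-2 + 16 - 16\right) - 3 \cdot 4 = -2 - 12 = -14$)
$Y{\left(C \right)} = -14$
$\left(-333 + Y{\left(-7 \right)}\right) + 285 = \left(-333 - 14\right) + 285 = -347 + 285 = -62$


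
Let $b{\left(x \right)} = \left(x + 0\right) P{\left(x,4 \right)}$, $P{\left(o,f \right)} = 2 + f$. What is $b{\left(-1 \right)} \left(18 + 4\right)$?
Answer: $-132$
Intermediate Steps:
$b{\left(x \right)} = 6 x$ ($b{\left(x \right)} = \left(x + 0\right) \left(2 + 4\right) = x 6 = 6 x$)
$b{\left(-1 \right)} \left(18 + 4\right) = 6 \left(-1\right) \left(18 + 4\right) = \left(-6\right) 22 = -132$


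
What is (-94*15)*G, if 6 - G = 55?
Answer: 69090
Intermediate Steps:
G = -49 (G = 6 - 1*55 = 6 - 55 = -49)
(-94*15)*G = -94*15*(-49) = -1410*(-49) = 69090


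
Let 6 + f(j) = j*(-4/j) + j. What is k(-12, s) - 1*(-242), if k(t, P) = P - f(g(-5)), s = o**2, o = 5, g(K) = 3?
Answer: 274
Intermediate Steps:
f(j) = -10 + j (f(j) = -6 + (j*(-4/j) + j) = -6 + (-4 + j) = -10 + j)
s = 25 (s = 5**2 = 25)
k(t, P) = 7 + P (k(t, P) = P - (-10 + 3) = P - 1*(-7) = P + 7 = 7 + P)
k(-12, s) - 1*(-242) = (7 + 25) - 1*(-242) = 32 + 242 = 274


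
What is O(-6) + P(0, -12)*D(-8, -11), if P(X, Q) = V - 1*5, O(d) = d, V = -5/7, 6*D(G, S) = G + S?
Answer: 254/21 ≈ 12.095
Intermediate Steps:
D(G, S) = G/6 + S/6 (D(G, S) = (G + S)/6 = G/6 + S/6)
V = -5/7 (V = -5*1/7 = -5/7 ≈ -0.71429)
P(X, Q) = -40/7 (P(X, Q) = -5/7 - 1*5 = -5/7 - 5 = -40/7)
O(-6) + P(0, -12)*D(-8, -11) = -6 - 40*((1/6)*(-8) + (1/6)*(-11))/7 = -6 - 40*(-4/3 - 11/6)/7 = -6 - 40/7*(-19/6) = -6 + 380/21 = 254/21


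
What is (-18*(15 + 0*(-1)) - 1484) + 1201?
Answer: -553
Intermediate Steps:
(-18*(15 + 0*(-1)) - 1484) + 1201 = (-18*(15 + 0) - 1484) + 1201 = (-18*15 - 1484) + 1201 = (-270 - 1484) + 1201 = -1754 + 1201 = -553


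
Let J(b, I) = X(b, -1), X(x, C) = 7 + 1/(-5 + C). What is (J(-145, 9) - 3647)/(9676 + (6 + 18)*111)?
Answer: -21841/74040 ≈ -0.29499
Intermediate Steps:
J(b, I) = 41/6 (J(b, I) = (-34 + 7*(-1))/(-5 - 1) = (-34 - 7)/(-6) = -⅙*(-41) = 41/6)
(J(-145, 9) - 3647)/(9676 + (6 + 18)*111) = (41/6 - 3647)/(9676 + (6 + 18)*111) = -21841/(6*(9676 + 24*111)) = -21841/(6*(9676 + 2664)) = -21841/6/12340 = -21841/6*1/12340 = -21841/74040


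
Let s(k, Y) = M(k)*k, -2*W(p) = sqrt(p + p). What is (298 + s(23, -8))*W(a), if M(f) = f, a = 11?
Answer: -827*sqrt(22)/2 ≈ -1939.5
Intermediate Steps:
W(p) = -sqrt(2)*sqrt(p)/2 (W(p) = -sqrt(p + p)/2 = -sqrt(2)*sqrt(p)/2)
s(k, Y) = k**2 (s(k, Y) = k*k = k**2)
(298 + s(23, -8))*W(a) = (298 + 23**2)*(-sqrt(2)*sqrt(11)/2) = (298 + 529)*(-sqrt(22)/2) = 827*(-sqrt(22)/2) = -827*sqrt(22)/2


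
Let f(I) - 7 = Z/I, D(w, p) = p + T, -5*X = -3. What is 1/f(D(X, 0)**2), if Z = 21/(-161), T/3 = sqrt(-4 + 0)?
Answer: 276/1933 ≈ 0.14278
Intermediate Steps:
T = 6*I (T = 3*sqrt(-4 + 0) = 3*sqrt(-4) = 3*(2*I) = 6*I ≈ 6.0*I)
X = 3/5 (X = -1/5*(-3) = 3/5 ≈ 0.60000)
D(w, p) = p + 6*I
Z = -3/23 (Z = 21*(-1/161) = -3/23 ≈ -0.13043)
f(I) = 7 - 3/(23*I)
1/f(D(X, 0)**2) = 1/(7 - 3/(23*(0 + 6*I)**2)) = 1/(7 - 3/(23*((6*I)**2))) = 1/(7 - 3/23/(-36)) = 1/(7 - 3/23*(-1/36)) = 1/(7 + 1/276) = 1/(1933/276) = 276/1933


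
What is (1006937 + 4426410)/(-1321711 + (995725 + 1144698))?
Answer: 5433347/818712 ≈ 6.6365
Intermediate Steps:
(1006937 + 4426410)/(-1321711 + (995725 + 1144698)) = 5433347/(-1321711 + 2140423) = 5433347/818712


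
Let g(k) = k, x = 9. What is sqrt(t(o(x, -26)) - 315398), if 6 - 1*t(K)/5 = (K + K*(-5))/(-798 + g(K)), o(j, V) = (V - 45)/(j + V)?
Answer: 2*I*sqrt(574332703671)/2699 ≈ 561.58*I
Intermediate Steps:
o(j, V) = (-45 + V)/(V + j)
t(K) = 30 + 20*K/(-798 + K) (t(K) = 30 - 5*(K + K*(-5))/(-798 + K) = 30 - 5*(K - 5*K)/(-798 + K) = 30 - 5*(-4*K)/(-798 + K) = 30 - (-20)*K/(-798 + K) = 30 + 20*K/(-798 + K))
sqrt(t(o(x, -26)) - 315398) = sqrt(10*(-2394 + 5*((-45 - 26)/(-26 + 9)))/(-798 + (-45 - 26)/(-26 + 9)) - 315398) = sqrt(10*(-2394 + 5*(-71/(-17)))/(-798 - 71/(-17)) - 315398) = sqrt(10*(-2394 + 5*(-1/17*(-71)))/(-798 - 1/17*(-71)) - 315398) = sqrt(10*(-2394 + 5*(71/17))/(-798 + 71/17) - 315398) = sqrt(10*(-2394 + 355/17)/(-13495/17) - 315398) = sqrt(10*(-17/13495)*(-40343/17) - 315398) = sqrt(80686/2699 - 315398) = sqrt(-851178516/2699) = 2*I*sqrt(574332703671)/2699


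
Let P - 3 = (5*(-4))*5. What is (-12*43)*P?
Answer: 50052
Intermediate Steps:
P = -97 (P = 3 + (5*(-4))*5 = 3 - 20*5 = 3 - 100 = -97)
(-12*43)*P = -12*43*(-97) = -516*(-97) = 50052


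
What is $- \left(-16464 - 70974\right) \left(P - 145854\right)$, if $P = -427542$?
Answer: $-50136599448$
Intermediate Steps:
$- \left(-16464 - 70974\right) \left(P - 145854\right) = - \left(-16464 - 70974\right) \left(-427542 - 145854\right) = - \left(-87438\right) \left(-573396\right) = \left(-1\right) 50136599448 = -50136599448$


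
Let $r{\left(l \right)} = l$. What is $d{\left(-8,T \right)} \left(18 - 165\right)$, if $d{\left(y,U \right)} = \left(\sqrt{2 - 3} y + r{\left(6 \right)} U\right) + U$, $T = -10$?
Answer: $10290 + 1176 i \approx 10290.0 + 1176.0 i$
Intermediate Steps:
$d{\left(y,U \right)} = 7 U + i y$ ($d{\left(y,U \right)} = \left(\sqrt{2 - 3} y + 6 U\right) + U = \left(\sqrt{-1} y + 6 U\right) + U = \left(i y + 6 U\right) + U = \left(6 U + i y\right) + U = 7 U + i y$)
$d{\left(-8,T \right)} \left(18 - 165\right) = \left(7 \left(-10\right) + i \left(-8\right)\right) \left(18 - 165\right) = \left(-70 - 8 i\right) \left(-147\right) = 10290 + 1176 i$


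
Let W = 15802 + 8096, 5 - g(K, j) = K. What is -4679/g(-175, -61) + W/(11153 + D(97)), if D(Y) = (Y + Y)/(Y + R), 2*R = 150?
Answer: -823682621/34533180 ≈ -23.852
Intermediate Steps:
R = 75 (R = (1/2)*150 = 75)
g(K, j) = 5 - K
D(Y) = 2*Y/(75 + Y) (D(Y) = (Y + Y)/(Y + 75) = (2*Y)/(75 + Y) = 2*Y/(75 + Y))
W = 23898
-4679/g(-175, -61) + W/(11153 + D(97)) = -4679/(5 - 1*(-175)) + 23898/(11153 + 2*97/(75 + 97)) = -4679/(5 + 175) + 23898/(11153 + 2*97/172) = -4679/180 + 23898/(11153 + 2*97*(1/172)) = -4679*1/180 + 23898/(11153 + 97/86) = -4679/180 + 23898/(959255/86) = -4679/180 + 23898*(86/959255) = -4679/180 + 2055228/959255 = -823682621/34533180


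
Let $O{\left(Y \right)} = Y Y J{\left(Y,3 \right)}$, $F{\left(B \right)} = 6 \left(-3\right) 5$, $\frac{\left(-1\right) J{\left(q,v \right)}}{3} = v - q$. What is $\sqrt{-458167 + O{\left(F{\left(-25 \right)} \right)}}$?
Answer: $i \sqrt{2718067} \approx 1648.7 i$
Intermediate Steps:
$J{\left(q,v \right)} = - 3 v + 3 q$ ($J{\left(q,v \right)} = - 3 \left(v - q\right) = - 3 v + 3 q$)
$F{\left(B \right)} = -90$ ($F{\left(B \right)} = \left(-18\right) 5 = -90$)
$O{\left(Y \right)} = Y^{2} \left(-9 + 3 Y\right)$ ($O{\left(Y \right)} = Y Y \left(\left(-3\right) 3 + 3 Y\right) = Y^{2} \left(-9 + 3 Y\right)$)
$\sqrt{-458167 + O{\left(F{\left(-25 \right)} \right)}} = \sqrt{-458167 + 3 \left(-90\right)^{2} \left(-3 - 90\right)} = \sqrt{-458167 + 3 \cdot 8100 \left(-93\right)} = \sqrt{-458167 - 2259900} = \sqrt{-2718067} = i \sqrt{2718067}$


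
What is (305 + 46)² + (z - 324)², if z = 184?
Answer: 142801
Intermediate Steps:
(305 + 46)² + (z - 324)² = (305 + 46)² + (184 - 324)² = 351² + (-140)² = 123201 + 19600 = 142801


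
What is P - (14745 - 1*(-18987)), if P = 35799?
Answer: 2067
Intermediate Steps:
P - (14745 - 1*(-18987)) = 35799 - (14745 - 1*(-18987)) = 35799 - (14745 + 18987) = 35799 - 1*33732 = 35799 - 33732 = 2067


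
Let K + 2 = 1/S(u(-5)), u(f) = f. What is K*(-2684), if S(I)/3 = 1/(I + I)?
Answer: 42944/3 ≈ 14315.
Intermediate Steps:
S(I) = 3/(2*I) (S(I) = 3/(I + I) = 3/((2*I)) = 3*(1/(2*I)) = 3/(2*I))
K = -16/3 (K = -2 + 1/((3/2)/(-5)) = -2 + 1/((3/2)*(-⅕)) = -2 + 1/(-3/10) = -2 - 10/3 = -16/3 ≈ -5.3333)
K*(-2684) = -16/3*(-2684) = 42944/3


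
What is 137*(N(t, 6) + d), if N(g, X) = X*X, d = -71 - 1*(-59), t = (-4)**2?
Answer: 3288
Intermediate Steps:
t = 16
d = -12 (d = -71 + 59 = -12)
N(g, X) = X**2
137*(N(t, 6) + d) = 137*(6**2 - 12) = 137*(36 - 12) = 137*24 = 3288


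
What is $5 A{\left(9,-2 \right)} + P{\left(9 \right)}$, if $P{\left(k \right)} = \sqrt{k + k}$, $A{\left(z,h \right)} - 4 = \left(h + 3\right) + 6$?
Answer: $55 + 3 \sqrt{2} \approx 59.243$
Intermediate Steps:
$A{\left(z,h \right)} = 13 + h$ ($A{\left(z,h \right)} = 4 + \left(\left(h + 3\right) + 6\right) = 4 + \left(\left(3 + h\right) + 6\right) = 4 + \left(9 + h\right) = 13 + h$)
$P{\left(k \right)} = \sqrt{2} \sqrt{k}$ ($P{\left(k \right)} = \sqrt{2 k} = \sqrt{2} \sqrt{k}$)
$5 A{\left(9,-2 \right)} + P{\left(9 \right)} = 5 \left(13 - 2\right) + \sqrt{2} \sqrt{9} = 5 \cdot 11 + \sqrt{2} \cdot 3 = 55 + 3 \sqrt{2}$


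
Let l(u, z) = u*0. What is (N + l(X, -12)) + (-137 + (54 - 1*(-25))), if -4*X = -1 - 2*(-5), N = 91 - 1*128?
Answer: -95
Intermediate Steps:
N = -37 (N = 91 - 128 = -37)
X = -9/4 (X = -(-1 - 2*(-5))/4 = -(-1 + 10)/4 = -¼*9 = -9/4 ≈ -2.2500)
l(u, z) = 0
(N + l(X, -12)) + (-137 + (54 - 1*(-25))) = (-37 + 0) + (-137 + (54 - 1*(-25))) = -37 + (-137 + (54 + 25)) = -37 + (-137 + 79) = -37 - 58 = -95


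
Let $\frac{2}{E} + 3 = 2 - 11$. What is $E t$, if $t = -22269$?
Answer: $\frac{7423}{2} \approx 3711.5$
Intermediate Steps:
$E = - \frac{1}{6}$ ($E = \frac{2}{-3 + \left(2 - 11\right)} = \frac{2}{-3 - 9} = \frac{2}{-12} = 2 \left(- \frac{1}{12}\right) = - \frac{1}{6} \approx -0.16667$)
$E t = \left(- \frac{1}{6}\right) \left(-22269\right) = \frac{7423}{2}$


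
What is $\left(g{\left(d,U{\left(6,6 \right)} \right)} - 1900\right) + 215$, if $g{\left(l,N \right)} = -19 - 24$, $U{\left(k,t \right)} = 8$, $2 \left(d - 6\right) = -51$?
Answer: $-1728$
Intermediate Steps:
$d = - \frac{39}{2}$ ($d = 6 + \frac{1}{2} \left(-51\right) = 6 - \frac{51}{2} = - \frac{39}{2} \approx -19.5$)
$g{\left(l,N \right)} = -43$ ($g{\left(l,N \right)} = -19 - 24 = -43$)
$\left(g{\left(d,U{\left(6,6 \right)} \right)} - 1900\right) + 215 = \left(-43 - 1900\right) + 215 = -1943 + 215 = -1728$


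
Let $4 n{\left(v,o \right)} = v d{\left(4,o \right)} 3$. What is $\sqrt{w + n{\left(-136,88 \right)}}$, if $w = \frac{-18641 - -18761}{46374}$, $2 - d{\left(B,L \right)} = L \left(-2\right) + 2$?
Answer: $\frac{2 i \sqrt{268101596563}}{7729} \approx 133.99 i$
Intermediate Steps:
$d{\left(B,L \right)} = 2 L$ ($d{\left(B,L \right)} = 2 - \left(L \left(-2\right) + 2\right) = 2 - \left(- 2 L + 2\right) = 2 - \left(2 - 2 L\right) = 2 + \left(-2 + 2 L\right) = 2 L$)
$n{\left(v,o \right)} = \frac{3 o v}{2}$ ($n{\left(v,o \right)} = \frac{v 2 o 3}{4} = \frac{2 o v 3}{4} = \frac{6 o v}{4} = \frac{3 o v}{2}$)
$w = \frac{20}{7729}$ ($w = \left(-18641 + 18761\right) \frac{1}{46374} = 120 \cdot \frac{1}{46374} = \frac{20}{7729} \approx 0.0025877$)
$\sqrt{w + n{\left(-136,88 \right)}} = \sqrt{\frac{20}{7729} + \frac{3}{2} \cdot 88 \left(-136\right)} = \sqrt{\frac{20}{7729} - 17952} = \sqrt{- \frac{138750988}{7729}} = \frac{2 i \sqrt{268101596563}}{7729}$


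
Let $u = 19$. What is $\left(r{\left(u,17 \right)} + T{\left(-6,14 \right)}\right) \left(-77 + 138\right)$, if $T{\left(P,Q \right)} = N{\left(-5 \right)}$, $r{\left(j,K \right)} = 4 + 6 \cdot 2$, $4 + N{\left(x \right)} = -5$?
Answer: $427$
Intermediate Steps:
$N{\left(x \right)} = -9$ ($N{\left(x \right)} = -4 - 5 = -9$)
$r{\left(j,K \right)} = 16$ ($r{\left(j,K \right)} = 4 + 12 = 16$)
$T{\left(P,Q \right)} = -9$
$\left(r{\left(u,17 \right)} + T{\left(-6,14 \right)}\right) \left(-77 + 138\right) = \left(16 - 9\right) \left(-77 + 138\right) = 7 \cdot 61 = 427$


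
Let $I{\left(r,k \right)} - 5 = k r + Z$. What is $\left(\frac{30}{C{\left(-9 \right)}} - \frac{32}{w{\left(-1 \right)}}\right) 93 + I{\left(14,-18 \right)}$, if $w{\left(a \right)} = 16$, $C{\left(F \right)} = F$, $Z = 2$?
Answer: $-741$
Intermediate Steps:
$I{\left(r,k \right)} = 7 + k r$ ($I{\left(r,k \right)} = 5 + \left(k r + 2\right) = 5 + \left(2 + k r\right) = 7 + k r$)
$\left(\frac{30}{C{\left(-9 \right)}} - \frac{32}{w{\left(-1 \right)}}\right) 93 + I{\left(14,-18 \right)} = \left(\frac{30}{-9} - \frac{32}{16}\right) 93 + \left(7 - 252\right) = \left(30 \left(- \frac{1}{9}\right) - 2\right) 93 + \left(7 - 252\right) = \left(- \frac{10}{3} - 2\right) 93 - 245 = \left(- \frac{16}{3}\right) 93 - 245 = -496 - 245 = -741$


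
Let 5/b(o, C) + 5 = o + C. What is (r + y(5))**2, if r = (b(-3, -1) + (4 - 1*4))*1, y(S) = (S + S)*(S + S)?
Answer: 801025/81 ≈ 9889.2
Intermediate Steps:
y(S) = 4*S**2 (y(S) = (2*S)*(2*S) = 4*S**2)
b(o, C) = 5/(-5 + C + o) (b(o, C) = 5/(-5 + (o + C)) = 5/(-5 + (C + o)) = 5/(-5 + C + o))
r = -5/9 (r = (5/(-5 - 1 - 3) + (4 - 1*4))*1 = (5/(-9) + (4 - 4))*1 = (5*(-1/9) + 0)*1 = (-5/9 + 0)*1 = -5/9*1 = -5/9 ≈ -0.55556)
(r + y(5))**2 = (-5/9 + 4*5**2)**2 = (-5/9 + 4*25)**2 = (-5/9 + 100)**2 = (895/9)**2 = 801025/81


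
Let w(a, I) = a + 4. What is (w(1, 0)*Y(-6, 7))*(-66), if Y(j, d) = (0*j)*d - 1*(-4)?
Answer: -1320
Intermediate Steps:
w(a, I) = 4 + a
Y(j, d) = 4 (Y(j, d) = 0*d + 4 = 0 + 4 = 4)
(w(1, 0)*Y(-6, 7))*(-66) = ((4 + 1)*4)*(-66) = (5*4)*(-66) = 20*(-66) = -1320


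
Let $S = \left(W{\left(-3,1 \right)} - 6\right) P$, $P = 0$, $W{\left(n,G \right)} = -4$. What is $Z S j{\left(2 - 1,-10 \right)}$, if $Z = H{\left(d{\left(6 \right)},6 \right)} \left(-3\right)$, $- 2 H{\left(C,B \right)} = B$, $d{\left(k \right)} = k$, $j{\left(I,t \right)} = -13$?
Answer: $0$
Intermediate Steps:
$H{\left(C,B \right)} = - \frac{B}{2}$
$S = 0$ ($S = \left(-4 - 6\right) 0 = \left(-10\right) 0 = 0$)
$Z = 9$ ($Z = \left(- \frac{1}{2}\right) 6 \left(-3\right) = \left(-3\right) \left(-3\right) = 9$)
$Z S j{\left(2 - 1,-10 \right)} = 9 \cdot 0 \left(-13\right) = 0 \left(-13\right) = 0$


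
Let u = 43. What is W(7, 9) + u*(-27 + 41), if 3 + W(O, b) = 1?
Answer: 600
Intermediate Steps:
W(O, b) = -2 (W(O, b) = -3 + 1 = -2)
W(7, 9) + u*(-27 + 41) = -2 + 43*(-27 + 41) = -2 + 43*14 = -2 + 602 = 600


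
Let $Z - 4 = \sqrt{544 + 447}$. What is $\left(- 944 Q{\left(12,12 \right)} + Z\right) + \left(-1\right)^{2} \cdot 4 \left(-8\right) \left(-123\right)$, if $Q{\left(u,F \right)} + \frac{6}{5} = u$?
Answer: $- \frac{31276}{5} + \sqrt{991} \approx -6223.7$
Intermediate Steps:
$Q{\left(u,F \right)} = - \frac{6}{5} + u$
$Z = 4 + \sqrt{991}$ ($Z = 4 + \sqrt{544 + 447} = 4 + \sqrt{991} \approx 35.48$)
$\left(- 944 Q{\left(12,12 \right)} + Z\right) + \left(-1\right)^{2} \cdot 4 \left(-8\right) \left(-123\right) = \left(- 944 \left(- \frac{6}{5} + 12\right) + \left(4 + \sqrt{991}\right)\right) + \left(-1\right)^{2} \cdot 4 \left(-8\right) \left(-123\right) = \left(\left(-944\right) \frac{54}{5} + \left(4 + \sqrt{991}\right)\right) + 1 \left(-32\right) \left(-123\right) = \left(- \frac{50976}{5} + \left(4 + \sqrt{991}\right)\right) - -3936 = \left(- \frac{50956}{5} + \sqrt{991}\right) + 3936 = - \frac{31276}{5} + \sqrt{991}$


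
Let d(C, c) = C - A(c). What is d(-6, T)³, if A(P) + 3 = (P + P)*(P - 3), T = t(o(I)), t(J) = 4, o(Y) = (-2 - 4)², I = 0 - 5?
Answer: -1331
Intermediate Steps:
I = -5
o(Y) = 36 (o(Y) = (-6)² = 36)
T = 4
A(P) = -3 + 2*P*(-3 + P) (A(P) = -3 + (P + P)*(P - 3) = -3 + (2*P)*(-3 + P) = -3 + 2*P*(-3 + P))
d(C, c) = 3 + C - 2*c² + 6*c (d(C, c) = C - (-3 - 6*c + 2*c²) = C + (3 - 2*c² + 6*c) = 3 + C - 2*c² + 6*c)
d(-6, T)³ = (3 - 6 - 2*4² + 6*4)³ = (3 - 6 - 2*16 + 24)³ = (3 - 6 - 32 + 24)³ = (-11)³ = -1331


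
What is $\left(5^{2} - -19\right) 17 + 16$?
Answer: $764$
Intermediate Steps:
$\left(5^{2} - -19\right) 17 + 16 = \left(25 + 19\right) 17 + 16 = 44 \cdot 17 + 16 = 748 + 16 = 764$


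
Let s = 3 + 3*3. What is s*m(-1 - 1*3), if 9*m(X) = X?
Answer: -16/3 ≈ -5.3333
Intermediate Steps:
m(X) = X/9
s = 12 (s = 3 + 9 = 12)
s*m(-1 - 1*3) = 12*((-1 - 1*3)/9) = 12*((-1 - 3)/9) = 12*((1/9)*(-4)) = 12*(-4/9) = -16/3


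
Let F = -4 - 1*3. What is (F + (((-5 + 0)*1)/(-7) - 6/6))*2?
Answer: -102/7 ≈ -14.571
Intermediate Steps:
F = -7 (F = -4 - 3 = -7)
(F + (((-5 + 0)*1)/(-7) - 6/6))*2 = (-7 + (((-5 + 0)*1)/(-7) - 6/6))*2 = (-7 + (-5*1*(-⅐) - 6*⅙))*2 = (-7 + (-5*(-⅐) - 1))*2 = (-7 + (5/7 - 1))*2 = (-7 - 2/7)*2 = -51/7*2 = -102/7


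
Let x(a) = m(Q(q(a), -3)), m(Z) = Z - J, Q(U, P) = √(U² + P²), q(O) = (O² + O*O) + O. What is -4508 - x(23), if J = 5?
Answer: -4503 - √1168570 ≈ -5584.0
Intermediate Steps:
q(O) = O + 2*O² (q(O) = (O² + O²) + O = 2*O² + O = O + 2*O²)
Q(U, P) = √(P² + U²)
m(Z) = -5 + Z (m(Z) = Z - 1*5 = Z - 5 = -5 + Z)
x(a) = -5 + √(9 + a²*(1 + 2*a)²) (x(a) = -5 + √((-3)² + (a*(1 + 2*a))²) = -5 + √(9 + a²*(1 + 2*a)²))
-4508 - x(23) = -4508 - (-5 + √(9 + 23²*(1 + 2*23)²)) = -4508 - (-5 + √(9 + 529*(1 + 46)²)) = -4508 - (-5 + √(9 + 529*47²)) = -4508 - (-5 + √(9 + 529*2209)) = -4508 - (-5 + √(9 + 1168561)) = -4508 - (-5 + √1168570) = -4508 + (5 - √1168570) = -4503 - √1168570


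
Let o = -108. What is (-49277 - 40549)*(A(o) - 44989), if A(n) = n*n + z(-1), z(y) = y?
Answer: 2993541276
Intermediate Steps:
A(n) = -1 + n² (A(n) = n*n - 1 = n² - 1 = -1 + n²)
(-49277 - 40549)*(A(o) - 44989) = (-49277 - 40549)*((-1 + (-108)²) - 44989) = -89826*((-1 + 11664) - 44989) = -89826*(11663 - 44989) = -89826*(-33326) = 2993541276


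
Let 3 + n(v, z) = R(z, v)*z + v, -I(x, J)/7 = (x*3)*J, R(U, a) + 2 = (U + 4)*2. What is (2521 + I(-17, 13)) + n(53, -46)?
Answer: 11168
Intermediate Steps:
R(U, a) = 6 + 2*U (R(U, a) = -2 + (U + 4)*2 = -2 + (4 + U)*2 = -2 + (8 + 2*U) = 6 + 2*U)
I(x, J) = -21*J*x (I(x, J) = -7*x*3*J = -7*3*x*J = -21*J*x)
n(v, z) = -3 + v + z*(6 + 2*z) (n(v, z) = -3 + ((6 + 2*z)*z + v) = -3 + (z*(6 + 2*z) + v) = -3 + (v + z*(6 + 2*z)) = -3 + v + z*(6 + 2*z))
(2521 + I(-17, 13)) + n(53, -46) = (2521 - 21*13*(-17)) + (-3 + 53 + 2*(-46)*(3 - 46)) = (2521 + 4641) + (-3 + 53 + 2*(-46)*(-43)) = 7162 + (-3 + 53 + 3956) = 7162 + 4006 = 11168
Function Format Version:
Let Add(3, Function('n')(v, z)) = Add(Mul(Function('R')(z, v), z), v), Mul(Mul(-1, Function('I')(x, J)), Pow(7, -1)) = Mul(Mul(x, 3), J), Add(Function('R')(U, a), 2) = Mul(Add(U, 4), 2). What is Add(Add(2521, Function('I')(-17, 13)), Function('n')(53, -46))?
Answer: 11168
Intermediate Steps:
Function('R')(U, a) = Add(6, Mul(2, U)) (Function('R')(U, a) = Add(-2, Mul(Add(U, 4), 2)) = Add(-2, Mul(Add(4, U), 2)) = Add(-2, Add(8, Mul(2, U))) = Add(6, Mul(2, U)))
Function('I')(x, J) = Mul(-21, J, x) (Function('I')(x, J) = Mul(-7, Mul(Mul(x, 3), J)) = Mul(-7, Mul(Mul(3, x), J)) = Mul(-7, Mul(3, J, x)) = Mul(-21, J, x))
Function('n')(v, z) = Add(-3, v, Mul(z, Add(6, Mul(2, z)))) (Function('n')(v, z) = Add(-3, Add(Mul(Add(6, Mul(2, z)), z), v)) = Add(-3, Add(Mul(z, Add(6, Mul(2, z))), v)) = Add(-3, Add(v, Mul(z, Add(6, Mul(2, z))))) = Add(-3, v, Mul(z, Add(6, Mul(2, z)))))
Add(Add(2521, Function('I')(-17, 13)), Function('n')(53, -46)) = Add(Add(2521, Mul(-21, 13, -17)), Add(-3, 53, Mul(2, -46, Add(3, -46)))) = Add(Add(2521, 4641), Add(-3, 53, Mul(2, -46, -43))) = Add(7162, Add(-3, 53, 3956)) = Add(7162, 4006) = 11168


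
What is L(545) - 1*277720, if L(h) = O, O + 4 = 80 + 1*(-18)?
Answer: -277662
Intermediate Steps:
O = 58 (O = -4 + (80 + 1*(-18)) = -4 + (80 - 18) = -4 + 62 = 58)
L(h) = 58
L(545) - 1*277720 = 58 - 1*277720 = 58 - 277720 = -277662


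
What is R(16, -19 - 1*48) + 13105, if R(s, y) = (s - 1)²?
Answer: 13330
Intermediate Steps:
R(s, y) = (-1 + s)²
R(16, -19 - 1*48) + 13105 = (-1 + 16)² + 13105 = 15² + 13105 = 225 + 13105 = 13330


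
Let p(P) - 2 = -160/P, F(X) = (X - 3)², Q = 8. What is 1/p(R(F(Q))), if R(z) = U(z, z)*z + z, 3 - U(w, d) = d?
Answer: 105/242 ≈ 0.43388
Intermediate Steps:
F(X) = (-3 + X)²
U(w, d) = 3 - d
R(z) = z + z*(3 - z) (R(z) = (3 - z)*z + z = z*(3 - z) + z = z + z*(3 - z))
p(P) = 2 - 160/P
1/p(R(F(Q))) = 1/(2 - 160*1/((-3 + 8)²*(4 - (-3 + 8)²))) = 1/(2 - 160*1/(25*(4 - 1*5²))) = 1/(2 - 160*1/(25*(4 - 1*25))) = 1/(2 - 160*1/(25*(4 - 25))) = 1/(2 - 160/(25*(-21))) = 1/(2 - 160/(-525)) = 1/(2 - 160*(-1/525)) = 1/(2 + 32/105) = 1/(242/105) = 105/242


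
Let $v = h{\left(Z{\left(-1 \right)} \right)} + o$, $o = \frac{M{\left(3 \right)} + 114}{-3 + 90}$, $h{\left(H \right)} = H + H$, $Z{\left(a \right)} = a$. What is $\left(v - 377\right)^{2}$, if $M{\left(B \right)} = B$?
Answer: $\frac{119946304}{841} \approx 1.4262 \cdot 10^{5}$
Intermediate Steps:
$h{\left(H \right)} = 2 H$
$o = \frac{39}{29}$ ($o = \frac{3 + 114}{-3 + 90} = \frac{117}{87} = 117 \cdot \frac{1}{87} = \frac{39}{29} \approx 1.3448$)
$v = - \frac{19}{29}$ ($v = 2 \left(-1\right) + \frac{39}{29} = -2 + \frac{39}{29} = - \frac{19}{29} \approx -0.65517$)
$\left(v - 377\right)^{2} = \left(- \frac{19}{29} - 377\right)^{2} = \left(- \frac{10952}{29}\right)^{2} = \frac{119946304}{841}$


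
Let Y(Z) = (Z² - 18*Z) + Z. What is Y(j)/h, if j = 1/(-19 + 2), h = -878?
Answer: -145/126871 ≈ -0.0011429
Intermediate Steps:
j = -1/17 (j = 1/(-17) = -1/17 ≈ -0.058824)
Y(Z) = Z² - 17*Z
Y(j)/h = -(-17 - 1/17)/17/(-878) = -1/17*(-290/17)*(-1/878) = (290/289)*(-1/878) = -145/126871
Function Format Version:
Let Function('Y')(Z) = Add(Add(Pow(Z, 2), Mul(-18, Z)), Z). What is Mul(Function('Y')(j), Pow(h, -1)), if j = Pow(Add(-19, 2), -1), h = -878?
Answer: Rational(-145, 126871) ≈ -0.0011429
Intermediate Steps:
j = Rational(-1, 17) (j = Pow(-17, -1) = Rational(-1, 17) ≈ -0.058824)
Function('Y')(Z) = Add(Pow(Z, 2), Mul(-17, Z))
Mul(Function('Y')(j), Pow(h, -1)) = Mul(Mul(Rational(-1, 17), Add(-17, Rational(-1, 17))), Pow(-878, -1)) = Mul(Mul(Rational(-1, 17), Rational(-290, 17)), Rational(-1, 878)) = Mul(Rational(290, 289), Rational(-1, 878)) = Rational(-145, 126871)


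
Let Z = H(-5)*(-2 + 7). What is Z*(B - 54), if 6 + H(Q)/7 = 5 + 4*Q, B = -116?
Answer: 124950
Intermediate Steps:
H(Q) = -7 + 28*Q (H(Q) = -42 + 7*(5 + 4*Q) = -42 + (35 + 28*Q) = -7 + 28*Q)
Z = -735 (Z = (-7 + 28*(-5))*(-2 + 7) = (-7 - 140)*5 = -147*5 = -735)
Z*(B - 54) = -735*(-116 - 54) = -735*(-170) = 124950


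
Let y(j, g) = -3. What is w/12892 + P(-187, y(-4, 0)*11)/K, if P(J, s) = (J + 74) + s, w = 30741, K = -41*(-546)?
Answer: 343142897/144300156 ≈ 2.3780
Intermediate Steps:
K = 22386
P(J, s) = 74 + J + s (P(J, s) = (74 + J) + s = 74 + J + s)
w/12892 + P(-187, y(-4, 0)*11)/K = 30741/12892 + (74 - 187 - 3*11)/22386 = 30741*(1/12892) + (74 - 187 - 33)*(1/22386) = 30741/12892 - 146*1/22386 = 30741/12892 - 73/11193 = 343142897/144300156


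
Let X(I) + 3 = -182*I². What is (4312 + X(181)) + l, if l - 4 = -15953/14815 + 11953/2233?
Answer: -197108041427509/33081895 ≈ -5.9582e+6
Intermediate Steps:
l = 273788226/33081895 (l = 4 + (-15953/14815 + 11953/2233) = 4 + 141460646/33081895 = 273788226/33081895 ≈ 8.2761)
X(I) = -3 - 182*I²
(4312 + X(181)) + l = (4312 + (-3 - 182*181²)) + 273788226/33081895 = (4312 + (-3 - 182*32761)) + 273788226/33081895 = (4312 + (-3 - 5962502)) + 273788226/33081895 = (4312 - 5962505) + 273788226/33081895 = -5958193 + 273788226/33081895 = -197108041427509/33081895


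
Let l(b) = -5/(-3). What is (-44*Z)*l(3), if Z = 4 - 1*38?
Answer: 7480/3 ≈ 2493.3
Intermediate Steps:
Z = -34 (Z = 4 - 38 = -34)
l(b) = 5/3 (l(b) = -5*(-⅓) = 5/3)
(-44*Z)*l(3) = -44*(-34)*(5/3) = 1496*(5/3) = 7480/3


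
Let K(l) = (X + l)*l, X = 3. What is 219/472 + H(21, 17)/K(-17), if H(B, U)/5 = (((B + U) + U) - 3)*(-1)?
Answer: -35299/56168 ≈ -0.62845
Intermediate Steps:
K(l) = l*(3 + l) (K(l) = (3 + l)*l = l*(3 + l))
H(B, U) = 15 - 10*U - 5*B (H(B, U) = 5*((((B + U) + U) - 3)*(-1)) = 5*(((B + 2*U) - 3)*(-1)) = 5*((-3 + B + 2*U)*(-1)) = 5*(3 - B - 2*U) = 15 - 10*U - 5*B)
219/472 + H(21, 17)/K(-17) = 219/472 + (15 - 10*17 - 5*21)/((-17*(3 - 17))) = 219*(1/472) + (15 - 170 - 105)/((-17*(-14))) = 219/472 - 260/238 = 219/472 - 260*1/238 = 219/472 - 130/119 = -35299/56168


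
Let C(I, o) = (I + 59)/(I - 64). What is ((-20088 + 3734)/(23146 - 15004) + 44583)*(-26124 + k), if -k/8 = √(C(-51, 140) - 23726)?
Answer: -1580408092928/1357 - 1451913728*I*√313777270/468165 ≈ -1.1646e+9 - 5.4935e+7*I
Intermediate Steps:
C(I, o) = (59 + I)/(-64 + I)
k = -8*I*√313777270/115 (k = -8*√((59 - 51)/(-64 - 51) - 23726) = -8*√(8/(-115) - 23726) = -8*√(-1/115*8 - 23726) = -8*√(-8/115 - 23726) = -8*I*√313777270/115 ≈ -1232.3*I)
((-20088 + 3734)/(23146 - 15004) + 44583)*(-26124 + k) = ((-20088 + 3734)/(23146 - 15004) + 44583)*(-26124 - 8*I*√313777270/115) = (-16354/8142 + 44583)*(-26124 - 8*I*√313777270/115) = (-16354*1/8142 + 44583)*(-26124 - 8*I*√313777270/115) = (-8177/4071 + 44583)*(-26124 - 8*I*√313777270/115) = 181489216*(-26124 - 8*I*√313777270/115)/4071 = -1580408092928/1357 - 1451913728*I*√313777270/468165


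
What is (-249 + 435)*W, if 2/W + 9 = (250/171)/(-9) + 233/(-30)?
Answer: -5725080/260539 ≈ -21.974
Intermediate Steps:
W = -30780/260539 (W = 2/(-9 + ((250/171)/(-9) + 233/(-30))) = 2/(-9 + ((250*(1/171))*(-⅑) + 233*(-1/30))) = 2/(-9 + ((250/171)*(-⅑) - 233/30)) = 2/(-9 + (-250/1539 - 233/30)) = 2/(-9 - 122029/15390) = 2/(-260539/15390) = 2*(-15390/260539) = -30780/260539 ≈ -0.11814)
(-249 + 435)*W = (-249 + 435)*(-30780/260539) = 186*(-30780/260539) = -5725080/260539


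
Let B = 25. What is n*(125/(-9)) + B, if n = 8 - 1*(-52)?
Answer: -2425/3 ≈ -808.33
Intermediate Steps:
n = 60 (n = 8 + 52 = 60)
n*(125/(-9)) + B = 60*(125/(-9)) + 25 = 60*(125*(-1/9)) + 25 = 60*(-125/9) + 25 = -2500/3 + 25 = -2425/3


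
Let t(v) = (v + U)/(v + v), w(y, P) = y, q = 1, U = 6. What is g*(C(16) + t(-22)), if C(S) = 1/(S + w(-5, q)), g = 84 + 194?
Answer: 1390/11 ≈ 126.36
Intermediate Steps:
t(v) = (6 + v)/(2*v) (t(v) = (v + 6)/(v + v) = (6 + v)/((2*v)) = (6 + v)*(1/(2*v)) = (6 + v)/(2*v))
g = 278
C(S) = 1/(-5 + S) (C(S) = 1/(S - 5) = 1/(-5 + S))
g*(C(16) + t(-22)) = 278*(1/(-5 + 16) + (½)*(6 - 22)/(-22)) = 278*(1/11 + (½)*(-1/22)*(-16)) = 278*(1/11 + 4/11) = 278*(5/11) = 1390/11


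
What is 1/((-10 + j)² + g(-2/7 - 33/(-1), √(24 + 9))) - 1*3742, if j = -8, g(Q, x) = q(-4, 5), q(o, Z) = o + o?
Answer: -1182471/316 ≈ -3742.0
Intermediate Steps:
q(o, Z) = 2*o
g(Q, x) = -8 (g(Q, x) = 2*(-4) = -8)
1/((-10 + j)² + g(-2/7 - 33/(-1), √(24 + 9))) - 1*3742 = 1/((-10 - 8)² - 8) - 1*3742 = 1/((-18)² - 8) - 3742 = 1/(324 - 8) - 3742 = 1/316 - 3742 = -1182471/316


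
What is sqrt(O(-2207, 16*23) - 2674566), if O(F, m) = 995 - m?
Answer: I*sqrt(2673939) ≈ 1635.2*I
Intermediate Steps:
sqrt(O(-2207, 16*23) - 2674566) = sqrt((995 - 16*23) - 2674566) = sqrt((995 - 1*368) - 2674566) = sqrt((995 - 368) - 2674566) = sqrt(627 - 2674566) = sqrt(-2673939) = I*sqrt(2673939)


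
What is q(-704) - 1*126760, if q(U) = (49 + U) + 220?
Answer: -127195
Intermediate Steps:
q(U) = 269 + U
q(-704) - 1*126760 = (269 - 704) - 1*126760 = -435 - 126760 = -127195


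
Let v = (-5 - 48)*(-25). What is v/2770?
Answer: 265/554 ≈ 0.47834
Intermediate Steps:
v = 1325 (v = -53*(-25) = 1325)
v/2770 = 1325/2770 = 1325*(1/2770) = 265/554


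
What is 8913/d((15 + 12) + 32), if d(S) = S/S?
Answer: 8913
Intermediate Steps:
d(S) = 1
8913/d((15 + 12) + 32) = 8913/1 = 8913*1 = 8913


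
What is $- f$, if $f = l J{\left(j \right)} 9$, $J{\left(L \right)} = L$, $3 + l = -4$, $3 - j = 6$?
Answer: $-189$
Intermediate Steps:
$j = -3$ ($j = 3 - 6 = -3$)
$l = -7$ ($l = -3 - 4 = -7$)
$f = 189$ ($f = \left(-7\right) \left(-3\right) 9 = 21 \cdot 9 = 189$)
$- f = \left(-1\right) 189 = -189$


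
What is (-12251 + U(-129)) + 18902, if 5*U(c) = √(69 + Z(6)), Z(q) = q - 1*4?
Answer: 6651 + √71/5 ≈ 6652.7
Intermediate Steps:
Z(q) = -4 + q (Z(q) = q - 4 = -4 + q)
U(c) = √71/5 (U(c) = √(69 + (-4 + 6))/5 = √(69 + 2)/5 = √71/5)
(-12251 + U(-129)) + 18902 = (-12251 + √71/5) + 18902 = 6651 + √71/5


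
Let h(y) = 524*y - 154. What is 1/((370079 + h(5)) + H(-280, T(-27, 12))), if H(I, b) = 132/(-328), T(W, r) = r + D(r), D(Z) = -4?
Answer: 82/30548657 ≈ 2.6842e-6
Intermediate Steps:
h(y) = -154 + 524*y
T(W, r) = -4 + r (T(W, r) = r - 4 = -4 + r)
H(I, b) = -33/82 (H(I, b) = 132*(-1/328) = -33/82)
1/((370079 + h(5)) + H(-280, T(-27, 12))) = 1/((370079 + (-154 + 524*5)) - 33/82) = 1/((370079 + (-154 + 2620)) - 33/82) = 1/((370079 + 2466) - 33/82) = 1/(372545 - 33/82) = 1/(30548657/82) = 82/30548657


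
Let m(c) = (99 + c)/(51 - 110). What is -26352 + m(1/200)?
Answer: -310973401/11800 ≈ -26354.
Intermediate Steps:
m(c) = -99/59 - c/59 (m(c) = (99 + c)/(-59) = (99 + c)*(-1/59) = -99/59 - c/59)
-26352 + m(1/200) = -26352 + (-99/59 - 1/59/200) = -26352 + (-99/59 - 1/59*1/200) = -26352 + (-99/59 - 1/11800) = -26352 - 19801/11800 = -310973401/11800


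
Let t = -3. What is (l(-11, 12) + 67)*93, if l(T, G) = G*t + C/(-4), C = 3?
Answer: 11253/4 ≈ 2813.3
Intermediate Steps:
l(T, G) = -3/4 - 3*G (l(T, G) = G*(-3) + 3/(-4) = -3*G + 3*(-1/4) = -3*G - 3/4 = -3/4 - 3*G)
(l(-11, 12) + 67)*93 = ((-3/4 - 3*12) + 67)*93 = ((-3/4 - 36) + 67)*93 = (-147/4 + 67)*93 = (121/4)*93 = 11253/4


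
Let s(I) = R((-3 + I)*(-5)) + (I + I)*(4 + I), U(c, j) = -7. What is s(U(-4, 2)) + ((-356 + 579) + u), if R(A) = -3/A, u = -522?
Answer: -12853/50 ≈ -257.06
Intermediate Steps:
s(I) = -3/(15 - 5*I) + 2*I*(4 + I) (s(I) = -3*(-1/(5*(-3 + I))) + (I + I)*(4 + I) = -3/(15 - 5*I) + (2*I)*(4 + I) = -3/(15 - 5*I) + 2*I*(4 + I))
s(U(-4, 2)) + ((-356 + 579) + u) = (3 + 10*(-7)*(-3 - 7)*(4 - 7))/(5*(-3 - 7)) + ((-356 + 579) - 522) = (⅕)*(3 + 10*(-7)*(-10)*(-3))/(-10) + (223 - 522) = (⅕)*(-⅒)*(3 - 2100) - 299 = (⅕)*(-⅒)*(-2097) - 299 = 2097/50 - 299 = -12853/50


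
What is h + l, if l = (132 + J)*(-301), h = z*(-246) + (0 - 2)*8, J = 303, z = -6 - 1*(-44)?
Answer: -140299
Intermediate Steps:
z = 38 (z = -6 + 44 = 38)
h = -9364 (h = 38*(-246) + (0 - 2)*8 = -9348 - 2*8 = -9348 - 16 = -9364)
l = -130935 (l = (132 + 303)*(-301) = 435*(-301) = -130935)
h + l = -9364 - 130935 = -140299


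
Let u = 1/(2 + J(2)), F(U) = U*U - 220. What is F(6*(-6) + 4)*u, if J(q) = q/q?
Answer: 268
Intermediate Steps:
J(q) = 1
F(U) = -220 + U² (F(U) = U² - 220 = -220 + U²)
u = ⅓ (u = 1/(2 + 1) = 1/3 = ⅓ ≈ 0.33333)
F(6*(-6) + 4)*u = (-220 + (6*(-6) + 4)²)*(⅓) = (-220 + (-36 + 4)²)*(⅓) = (-220 + (-32)²)*(⅓) = (-220 + 1024)*(⅓) = 804*(⅓) = 268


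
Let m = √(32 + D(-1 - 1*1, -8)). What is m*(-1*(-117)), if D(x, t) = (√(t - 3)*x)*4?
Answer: 234*√(8 - 2*I*√11) ≈ 709.61 - 255.92*I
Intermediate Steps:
D(x, t) = 4*x*√(-3 + t) (D(x, t) = (√(-3 + t)*x)*4 = (x*√(-3 + t))*4 = 4*x*√(-3 + t))
m = √(32 - 8*I*√11) (m = √(32 + 4*(-1 - 1*1)*√(-3 - 8)) = √(32 + 4*(-1 - 1)*√(-11)) = √(32 + 4*(-2)*(I*√11)) = √(32 - 8*I*√11) ≈ 6.065 - 2.1874*I)
m*(-1*(-117)) = (2*√(8 - 2*I*√11))*(-1*(-117)) = (2*√(8 - 2*I*√11))*117 = 234*√(8 - 2*I*√11)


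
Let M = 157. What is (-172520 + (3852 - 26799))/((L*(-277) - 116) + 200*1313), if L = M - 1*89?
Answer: -195467/243648 ≈ -0.80225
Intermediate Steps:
L = 68 (L = 157 - 1*89 = 157 - 89 = 68)
(-172520 + (3852 - 26799))/((L*(-277) - 116) + 200*1313) = (-172520 + (3852 - 26799))/((68*(-277) - 116) + 200*1313) = (-172520 - 22947)/((-18836 - 116) + 262600) = -195467/(-18952 + 262600) = -195467/243648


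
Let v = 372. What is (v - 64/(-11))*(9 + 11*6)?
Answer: 311700/11 ≈ 28336.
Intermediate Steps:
(v - 64/(-11))*(9 + 11*6) = (372 - 64/(-11))*(9 + 11*6) = (372 - 64*(-1/11))*(9 + 66) = (372 + 64/11)*75 = (4156/11)*75 = 311700/11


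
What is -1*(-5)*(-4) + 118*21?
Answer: 2458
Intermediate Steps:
-1*(-5)*(-4) + 118*21 = 5*(-4) + 2478 = -20 + 2478 = 2458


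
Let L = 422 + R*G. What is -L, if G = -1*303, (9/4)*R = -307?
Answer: -125294/3 ≈ -41765.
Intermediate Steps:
R = -1228/9 (R = (4/9)*(-307) = -1228/9 ≈ -136.44)
G = -303
L = 125294/3 (L = 422 - 1228/9*(-303) = 422 + 124028/3 = 125294/3 ≈ 41765.)
-L = -1*125294/3 = -125294/3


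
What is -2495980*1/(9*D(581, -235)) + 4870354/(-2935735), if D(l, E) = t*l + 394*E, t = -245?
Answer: -594082741522/1241472424005 ≈ -0.47853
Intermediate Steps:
D(l, E) = -245*l + 394*E
-2495980*1/(9*D(581, -235)) + 4870354/(-2935735) = -2495980*1/(9*(-245*581 + 394*(-235))) + 4870354/(-2935735) = -2495980*1/(9*(-142345 - 92590)) + 4870354*(-1/2935735) = -2495980/((-234935*9)) - 4870354/2935735 = -2495980/(-2114415) - 4870354/2935735 = -2495980*(-1/2114415) - 4870354/2935735 = 499196/422883 - 4870354/2935735 = -594082741522/1241472424005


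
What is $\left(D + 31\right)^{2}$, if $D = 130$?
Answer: $25921$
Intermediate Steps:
$\left(D + 31\right)^{2} = \left(130 + 31\right)^{2} = 161^{2} = 25921$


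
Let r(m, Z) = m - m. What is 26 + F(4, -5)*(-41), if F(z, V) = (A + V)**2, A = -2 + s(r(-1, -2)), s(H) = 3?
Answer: -630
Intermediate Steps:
r(m, Z) = 0
A = 1 (A = -2 + 3 = 1)
F(z, V) = (1 + V)**2
26 + F(4, -5)*(-41) = 26 + (1 - 5)**2*(-41) = 26 + (-4)**2*(-41) = 26 + 16*(-41) = 26 - 656 = -630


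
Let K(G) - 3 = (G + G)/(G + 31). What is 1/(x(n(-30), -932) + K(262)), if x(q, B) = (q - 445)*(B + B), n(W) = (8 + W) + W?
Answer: 293/271438947 ≈ 1.0794e-6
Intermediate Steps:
K(G) = 3 + 2*G/(31 + G) (K(G) = 3 + (G + G)/(G + 31) = 3 + (2*G)/(31 + G) = 3 + 2*G/(31 + G))
n(W) = 8 + 2*W
x(q, B) = 2*B*(-445 + q) (x(q, B) = (-445 + q)*(2*B) = 2*B*(-445 + q))
1/(x(n(-30), -932) + K(262)) = 1/(2*(-932)*(-445 + (8 + 2*(-30))) + (93 + 5*262)/(31 + 262)) = 1/(2*(-932)*(-445 + (8 - 60)) + (93 + 1310)/293) = 1/(2*(-932)*(-445 - 52) + (1/293)*1403) = 1/(2*(-932)*(-497) + 1403/293) = 1/(926408 + 1403/293) = 1/(271438947/293) = 293/271438947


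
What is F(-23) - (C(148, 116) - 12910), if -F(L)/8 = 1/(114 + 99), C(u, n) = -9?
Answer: 2751739/213 ≈ 12919.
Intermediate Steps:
F(L) = -8/213 (F(L) = -8/(114 + 99) = -8/213)
F(-23) - (C(148, 116) - 12910) = -8/213 - (-9 - 12910) = -8/213 - 1*(-12919) = -8/213 + 12919 = 2751739/213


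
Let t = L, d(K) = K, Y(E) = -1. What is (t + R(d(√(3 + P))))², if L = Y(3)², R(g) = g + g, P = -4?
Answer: -3 + 4*I ≈ -3.0 + 4.0*I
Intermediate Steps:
R(g) = 2*g
L = 1 (L = (-1)² = 1)
t = 1
(t + R(d(√(3 + P))))² = (1 + 2*√(3 - 4))² = (1 + 2*√(-1))² = (1 + 2*I)²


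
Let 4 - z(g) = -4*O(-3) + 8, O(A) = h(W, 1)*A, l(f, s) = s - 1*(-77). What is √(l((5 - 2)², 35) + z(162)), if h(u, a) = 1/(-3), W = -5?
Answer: 4*√7 ≈ 10.583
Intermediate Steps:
h(u, a) = -⅓
l(f, s) = 77 + s (l(f, s) = s + 77 = 77 + s)
O(A) = -A/3
z(g) = 0 (z(g) = 4 - (-(-4)*(-3)/3 + 8) = 4 - (-4*1 + 8) = 4 - (-4 + 8) = 4 - 1*4 = 4 - 4 = 0)
√(l((5 - 2)², 35) + z(162)) = √((77 + 35) + 0) = √(112 + 0) = √112 = 4*√7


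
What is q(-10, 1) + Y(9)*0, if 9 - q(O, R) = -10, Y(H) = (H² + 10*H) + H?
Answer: 19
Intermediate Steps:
Y(H) = H² + 11*H
q(O, R) = 19 (q(O, R) = 9 - 1*(-10) = 9 + 10 = 19)
q(-10, 1) + Y(9)*0 = 19 + (9*(11 + 9))*0 = 19 + (9*20)*0 = 19 + 180*0 = 19 + 0 = 19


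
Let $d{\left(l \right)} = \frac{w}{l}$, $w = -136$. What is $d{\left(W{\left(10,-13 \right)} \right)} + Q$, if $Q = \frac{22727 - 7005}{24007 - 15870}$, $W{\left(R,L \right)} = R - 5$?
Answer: $- \frac{1028022}{40685} \approx -25.268$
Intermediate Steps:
$W{\left(R,L \right)} = -5 + R$
$d{\left(l \right)} = - \frac{136}{l}$
$Q = \frac{15722}{8137} \approx 1.9322$
$d{\left(W{\left(10,-13 \right)} \right)} + Q = - \frac{136}{-5 + 10} + \frac{15722}{8137} = - \frac{136}{5} + \frac{15722}{8137} = - \frac{1028022}{40685}$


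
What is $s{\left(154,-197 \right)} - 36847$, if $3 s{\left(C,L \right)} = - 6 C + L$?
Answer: $- \frac{111662}{3} \approx -37221.0$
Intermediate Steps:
$s{\left(C,L \right)} = - 2 C + \frac{L}{3}$ ($s{\left(C,L \right)} = \frac{- 6 C + L}{3} = \frac{L - 6 C}{3} = - 2 C + \frac{L}{3}$)
$s{\left(154,-197 \right)} - 36847 = \left(\left(-2\right) 154 + \frac{1}{3} \left(-197\right)\right) - 36847 = \left(-308 - \frac{197}{3}\right) - 36847 = - \frac{1121}{3} - 36847 = - \frac{111662}{3}$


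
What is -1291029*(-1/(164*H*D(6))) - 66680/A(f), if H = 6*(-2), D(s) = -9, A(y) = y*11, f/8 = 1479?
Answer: 2317346809/32017392 ≈ 72.378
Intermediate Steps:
f = 11832 (f = 8*1479 = 11832)
A(y) = 11*y
H = -12
-1291029*(-1/(164*H*D(6))) - 66680/A(f) = -1291029/(-164*(-12)*(-9)) - 66680/(11*11832) = -1291029/(1968*(-9)) - 66680/130152 = -1291029/(-17712) - 66680*1/130152 = -1291029*(-1/17712) - 8335/16269 = 430343/5904 - 8335/16269 = 2317346809/32017392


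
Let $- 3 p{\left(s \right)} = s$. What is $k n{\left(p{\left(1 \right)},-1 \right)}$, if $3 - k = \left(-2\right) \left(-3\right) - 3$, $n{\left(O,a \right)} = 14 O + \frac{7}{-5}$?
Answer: $0$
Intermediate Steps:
$p{\left(s \right)} = - \frac{s}{3}$
$n{\left(O,a \right)} = - \frac{7}{5} + 14 O$ ($n{\left(O,a \right)} = 14 O + 7 \left(- \frac{1}{5}\right) = 14 O - \frac{7}{5} = - \frac{7}{5} + 14 O$)
$k = 0$ ($k = 3 - \left(\left(-2\right) \left(-3\right) - 3\right) = 3 - \left(6 - 3\right) = 3 - 3 = 0$)
$k n{\left(p{\left(1 \right)},-1 \right)} = 0 \left(- \frac{7}{5} + 14 \left(\left(- \frac{1}{3}\right) 1\right)\right) = 0 \left(- \frac{7}{5} + 14 \left(- \frac{1}{3}\right)\right) = 0 \left(- \frac{7}{5} - \frac{14}{3}\right) = 0 \left(- \frac{91}{15}\right) = 0$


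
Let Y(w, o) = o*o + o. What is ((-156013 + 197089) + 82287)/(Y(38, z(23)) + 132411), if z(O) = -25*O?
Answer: 123363/462461 ≈ 0.26675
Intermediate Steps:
Y(w, o) = o + o² (Y(w, o) = o² + o = o + o²)
((-156013 + 197089) + 82287)/(Y(38, z(23)) + 132411) = ((-156013 + 197089) + 82287)/((-25*23)*(1 - 25*23) + 132411) = (41076 + 82287)/(-575*(1 - 575) + 132411) = 123363/(-575*(-574) + 132411) = 123363/(330050 + 132411) = 123363/462461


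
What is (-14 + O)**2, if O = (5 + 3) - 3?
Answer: 81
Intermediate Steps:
O = 5 (O = 8 - 3 = 5)
(-14 + O)**2 = (-14 + 5)**2 = (-9)**2 = 81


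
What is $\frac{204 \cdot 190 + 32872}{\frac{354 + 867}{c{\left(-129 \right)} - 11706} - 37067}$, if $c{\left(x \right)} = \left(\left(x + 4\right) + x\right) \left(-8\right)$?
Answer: $- \frac{692967968}{358587379} \approx -1.9325$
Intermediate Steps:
$c{\left(x \right)} = -32 - 16 x$ ($c{\left(x \right)} = \left(\left(4 + x\right) + x\right) \left(-8\right) = \left(4 + 2 x\right) \left(-8\right) = -32 - 16 x$)
$\frac{204 \cdot 190 + 32872}{\frac{354 + 867}{c{\left(-129 \right)} - 11706} - 37067} = \frac{204 \cdot 190 + 32872}{\frac{354 + 867}{\left(-32 - -2064\right) - 11706} - 37067} = \frac{38760 + 32872}{\frac{1221}{\left(-32 + 2064\right) - 11706} - 37067} = \frac{71632}{\frac{1221}{2032 - 11706} - 37067} = \frac{71632}{\frac{1221}{-9674} - 37067} = \frac{71632}{1221 \left(- \frac{1}{9674}\right) - 37067} = \frac{71632}{- \frac{1221}{9674} - 37067} = \frac{71632}{- \frac{358587379}{9674}} = 71632 \left(- \frac{9674}{358587379}\right) = - \frac{692967968}{358587379}$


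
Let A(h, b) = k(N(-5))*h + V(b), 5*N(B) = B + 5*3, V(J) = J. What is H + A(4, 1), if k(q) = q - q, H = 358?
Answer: 359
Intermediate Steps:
N(B) = 3 + B/5 (N(B) = (B + 5*3)/5 = (B + 15)/5 = (15 + B)/5 = 3 + B/5)
k(q) = 0
A(h, b) = b (A(h, b) = 0*h + b = 0 + b = b)
H + A(4, 1) = 358 + 1 = 359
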